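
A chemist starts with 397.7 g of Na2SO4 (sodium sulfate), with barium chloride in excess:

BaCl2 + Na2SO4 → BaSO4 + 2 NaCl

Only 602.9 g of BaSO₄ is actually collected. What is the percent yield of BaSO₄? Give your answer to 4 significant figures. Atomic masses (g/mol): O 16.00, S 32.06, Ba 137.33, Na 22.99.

92.26 %

M(Na2SO4) = 2(22.99) + 32.06 + 4(16.00) = 142.04 g/mol.
M(BaSO4) = 137.33 + 32.06 + 4(16.00) = 233.39 g/mol.
n(Na2SO4) = 397.70 g / 142.04 g/mol = 2.7999 mol.
From the equation the Na2SO4:BaSO4 mole ratio is 1:1, so n(BaSO4) = 2.7999 × 1/1 = 2.7999 mol.
Mass of BaSO4 = 2.7999 mol × 233.39 g/mol = 653.47 g.
This is the theoretical yield. Percent yield = 602.9 g / 653.47 g × 100% = 92.261%.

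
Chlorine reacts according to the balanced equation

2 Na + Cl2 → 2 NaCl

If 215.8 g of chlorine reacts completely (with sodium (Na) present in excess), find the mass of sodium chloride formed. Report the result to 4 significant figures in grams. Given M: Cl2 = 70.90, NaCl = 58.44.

n(Cl2) = 215.80 g / 70.90 g/mol = 3.0437 mol.
From the equation the Cl2:NaCl mole ratio is 1:2, so n(NaCl) = 3.0437 × 2/1 = 6.0874 mol.
Mass of NaCl = 6.0874 mol × 58.44 g/mol = 355.75 g.

355.8 g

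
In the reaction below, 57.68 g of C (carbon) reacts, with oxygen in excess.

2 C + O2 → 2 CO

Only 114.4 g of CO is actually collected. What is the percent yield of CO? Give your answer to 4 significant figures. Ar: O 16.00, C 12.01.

M(C) = 12.01 g/mol.
M(CO) = 12.01 + 16.00 = 28.01 g/mol.
n(C) = 57.680 g / 12.01 g/mol = 4.8027 mol.
From the equation the C:CO mole ratio is 2:2, so n(CO) = 4.8027 × 2/2 = 4.8027 mol.
Mass of CO = 4.8027 mol × 28.01 g/mol = 134.52 g.
This is the theoretical yield. Percent yield = 114.4 g / 134.52 g × 100% = 85.041%.

85.04 %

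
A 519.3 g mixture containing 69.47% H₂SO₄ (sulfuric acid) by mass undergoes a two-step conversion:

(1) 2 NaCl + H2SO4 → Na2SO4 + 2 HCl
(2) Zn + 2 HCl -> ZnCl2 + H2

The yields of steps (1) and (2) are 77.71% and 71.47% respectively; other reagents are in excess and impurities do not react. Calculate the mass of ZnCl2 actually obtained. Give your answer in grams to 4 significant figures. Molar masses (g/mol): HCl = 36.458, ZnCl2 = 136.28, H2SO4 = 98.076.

Pure H2SO4 = 519.3 × 0.6947 = 360.76 g.
n(H2SO4) = 360.76 / 98.076 = 3.6783 mol.
Step 1 (H2SO4:HCl = 1:2): theoretical n(HCl) = 7.3567 mol; at 77.71% yield, n(HCl) = 5.7169 mol.
Step 2 (HCl:ZnCl2 = 2:1): theoretical n(ZnCl2) = 2.8584 mol, so theoretical mass = 2.8584 × 136.28 = 389.55 g.
At 71.47% yield, actual mass of ZnCl2 = 389.55 × 0.7147 = 278.41 g.

278.4 g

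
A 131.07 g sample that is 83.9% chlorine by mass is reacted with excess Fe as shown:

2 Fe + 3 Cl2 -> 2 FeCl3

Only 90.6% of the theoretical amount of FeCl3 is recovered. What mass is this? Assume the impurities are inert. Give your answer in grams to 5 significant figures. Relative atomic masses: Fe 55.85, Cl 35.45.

151.95 g

Pure Cl2 available = 131.07 g × 0.839 = 109.968 g.
M(Cl2) = 2(35.45) = 70.90 g/mol.
M(FeCl3) = 55.85 + 3(35.45) = 162.20 g/mol.
n(Cl2) = 109.968 g / 70.90 g/mol = 1.55103 mol.
From the equation the Cl2:FeCl3 mole ratio is 3:2, so n(FeCl3) = 1.55103 × 2/3 = 1.03402 mol.
Mass of FeCl3 = 1.03402 mol × 162.20 g/mol = 167.718 g.
Actual mass collected = 167.718 g × 0.906 = 151.952 g.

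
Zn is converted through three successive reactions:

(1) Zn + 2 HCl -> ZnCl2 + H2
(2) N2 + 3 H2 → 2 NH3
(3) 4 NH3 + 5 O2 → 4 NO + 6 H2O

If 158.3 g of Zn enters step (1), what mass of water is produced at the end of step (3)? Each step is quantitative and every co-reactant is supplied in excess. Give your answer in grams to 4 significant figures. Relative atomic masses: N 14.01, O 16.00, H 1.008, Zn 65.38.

43.62 g

M(Zn) = 65.38 g/mol.
M(H2O) = 2(1.008) + 16.00 = 18.016 g/mol.
n(Zn) = 158.3 / 65.38 = 2.4212 mol.
Reaction (1): Zn→H2 ratio 1:1 ⇒ n(H2) = 2.4212 mol.
Reaction (2): H2→NH3 ratio 3:2 ⇒ n(NH3) = 1.6142 mol.
Reaction (3): NH3→H2O ratio 4:6 ⇒ n(H2O) = 2.4212 mol.
Mass of H2O = 2.4212 × 18.016 = 43.621 g.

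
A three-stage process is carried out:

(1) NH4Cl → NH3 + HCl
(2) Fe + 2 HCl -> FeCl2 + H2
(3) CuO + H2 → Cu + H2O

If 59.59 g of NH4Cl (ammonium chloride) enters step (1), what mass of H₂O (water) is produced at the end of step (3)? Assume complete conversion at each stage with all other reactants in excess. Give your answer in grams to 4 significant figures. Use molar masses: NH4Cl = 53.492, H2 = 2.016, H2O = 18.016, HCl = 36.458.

10.03 g

n(NH4Cl) = 59.59 / 53.492 = 1.1140 mol.
Reaction (1): NH4Cl→HCl ratio 1:1 ⇒ n(HCl) = 1.1140 mol.
Reaction (2): HCl→H2 ratio 2:1 ⇒ n(H2) = 0.55700 mol.
Reaction (3): H2→H2O ratio 1:1 ⇒ n(H2O) = 0.55700 mol.
Mass of H2O = 0.55700 × 18.016 = 10.035 g.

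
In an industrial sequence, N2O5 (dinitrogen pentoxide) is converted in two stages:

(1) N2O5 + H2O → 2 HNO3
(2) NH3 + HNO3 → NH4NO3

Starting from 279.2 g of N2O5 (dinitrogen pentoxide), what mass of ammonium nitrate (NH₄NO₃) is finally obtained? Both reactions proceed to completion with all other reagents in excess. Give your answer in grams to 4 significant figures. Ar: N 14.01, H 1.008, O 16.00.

M(N2O5) = 2(14.01) + 5(16.00) = 108.02 g/mol.
M(NH4NO3) = 2(14.01) + 4(1.008) + 3(16.00) = 80.052 g/mol.
n(N2O5) = 279.20 / 108.02 = 2.5847 mol.
Step 1 gives a 1:2 ratio of N2O5 to HNO3, so n(HNO3) = 5.1694 mol.
In step 2 the HNO3:NH4NO3 ratio is 1:1, so n(NH4NO3) = 5.1694 mol.
Mass of NH4NO3 = 5.1694 × 80.052 = 413.82 g.

413.8 g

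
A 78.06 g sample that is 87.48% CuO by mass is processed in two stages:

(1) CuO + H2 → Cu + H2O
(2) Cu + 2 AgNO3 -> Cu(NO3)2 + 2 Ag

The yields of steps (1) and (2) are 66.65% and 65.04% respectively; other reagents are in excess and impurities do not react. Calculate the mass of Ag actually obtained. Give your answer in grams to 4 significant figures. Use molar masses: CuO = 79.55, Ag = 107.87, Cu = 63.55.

80.28 g

Pure CuO = 78.06 × 0.8748 = 68.287 g.
n(CuO) = 68.287 / 79.55 = 0.85841 mol.
Step 1 (CuO:Cu = 1:1): theoretical n(Cu) = 0.85841 mol; at 66.65% yield, n(Cu) = 0.57213 mol.
Step 2 (Cu:Ag = 1:2): theoretical n(Ag) = 1.1443 mol, so theoretical mass = 1.1443 × 107.87 = 123.43 g.
At 65.04% yield, actual mass of Ag = 123.43 × 0.6504 = 80.280 g.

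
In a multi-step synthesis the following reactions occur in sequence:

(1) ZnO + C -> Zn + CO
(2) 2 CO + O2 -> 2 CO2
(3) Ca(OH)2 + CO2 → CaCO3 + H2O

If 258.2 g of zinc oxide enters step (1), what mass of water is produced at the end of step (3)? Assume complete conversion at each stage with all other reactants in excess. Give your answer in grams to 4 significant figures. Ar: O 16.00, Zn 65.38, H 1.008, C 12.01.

57.16 g

M(ZnO) = 65.38 + 16.00 = 81.38 g/mol.
M(H2O) = 2(1.008) + 16.00 = 18.016 g/mol.
n(ZnO) = 258.2 / 81.38 = 3.1728 mol.
Reaction (1): ZnO→CO ratio 1:1 ⇒ n(CO) = 3.1728 mol.
Reaction (2): CO→CO2 ratio 2:2 ⇒ n(CO2) = 3.1728 mol.
Reaction (3): CO2→H2O ratio 1:1 ⇒ n(H2O) = 3.1728 mol.
Mass of H2O = 3.1728 × 18.016 = 57.161 g.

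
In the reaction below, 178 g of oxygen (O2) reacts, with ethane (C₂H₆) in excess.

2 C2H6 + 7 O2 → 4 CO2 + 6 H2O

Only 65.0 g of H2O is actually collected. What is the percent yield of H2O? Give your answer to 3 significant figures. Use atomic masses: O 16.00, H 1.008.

75.7 %

M(O2) = 2(16.00) = 32.00 g/mol.
M(H2O) = 2(1.008) + 16.00 = 18.016 g/mol.
n(O2) = 178.0 g / 32.00 g/mol = 5.562 mol.
From the equation the O2:H2O mole ratio is 7:6, so n(H2O) = 5.562 × 6/7 = 4.768 mol.
Mass of H2O = 4.768 mol × 18.016 g/mol = 85.90 g.
This is the theoretical yield. Percent yield = 65.0 g / 85.90 g × 100% = 75.67%.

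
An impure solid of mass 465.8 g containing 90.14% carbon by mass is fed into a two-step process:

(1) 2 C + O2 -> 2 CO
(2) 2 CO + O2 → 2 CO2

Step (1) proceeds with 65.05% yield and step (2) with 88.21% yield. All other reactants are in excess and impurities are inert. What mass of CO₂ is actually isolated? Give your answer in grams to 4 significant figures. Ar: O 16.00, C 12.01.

Pure C = 465.8 × 0.9014 = 419.87 g.
M(C) = 12.01 g/mol.
M(CO2) = 12.01 + 2(16.00) = 44.01 g/mol.
n(C) = 419.87 / 12.01 = 34.960 mol.
Step 1 (C:CO = 2:2): theoretical n(CO) = 34.960 mol; at 65.05% yield, n(CO) = 22.742 mol.
Step 2 (CO:CO2 = 2:2): theoretical n(CO2) = 22.742 mol, so theoretical mass = 22.742 × 44.01 = 1000.9 g.
At 88.21% yield, actual mass of CO2 = 1000.9 × 0.8821 = 882.86 g.

882.9 g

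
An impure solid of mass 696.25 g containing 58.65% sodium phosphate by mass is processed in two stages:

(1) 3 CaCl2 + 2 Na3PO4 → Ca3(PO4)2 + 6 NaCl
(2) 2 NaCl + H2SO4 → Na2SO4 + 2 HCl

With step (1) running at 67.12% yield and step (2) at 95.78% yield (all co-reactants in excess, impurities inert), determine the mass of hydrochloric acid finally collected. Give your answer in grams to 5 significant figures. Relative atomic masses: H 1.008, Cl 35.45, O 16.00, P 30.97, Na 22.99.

175.14 g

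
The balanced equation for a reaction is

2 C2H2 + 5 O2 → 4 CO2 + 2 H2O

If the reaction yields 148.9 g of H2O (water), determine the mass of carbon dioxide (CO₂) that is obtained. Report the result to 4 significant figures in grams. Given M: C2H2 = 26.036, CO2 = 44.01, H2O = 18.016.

727.5 g

n(H2O) = 148.90 g / 18.016 g/mol = 8.2649 mol.
From the equation the H2O:CO2 mole ratio is 2:4, so n(CO2) = 8.2649 × 4/2 = 16.530 mol.
Mass of CO2 = 16.530 mol × 44.01 g/mol = 727.47 g.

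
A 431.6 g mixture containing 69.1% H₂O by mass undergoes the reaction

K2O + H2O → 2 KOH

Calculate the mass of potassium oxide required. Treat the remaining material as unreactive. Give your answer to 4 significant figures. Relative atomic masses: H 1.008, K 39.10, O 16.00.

1559 g

Mass of pure H2O = 431.6 g × 0.691 = 298.24 g.
M(H2O) = 2(1.008) + 16.00 = 18.016 g/mol.
M(K2O) = 2(39.10) + 16.00 = 94.20 g/mol.
n(H2O) = 298.24 g / 18.016 g/mol = 16.554 mol.
From the equation the H2O:K2O mole ratio is 1:1, so n(K2O) = 16.554 × 1/1 = 16.554 mol.
Mass of K2O = 16.554 mol × 94.20 g/mol = 1559.4 g.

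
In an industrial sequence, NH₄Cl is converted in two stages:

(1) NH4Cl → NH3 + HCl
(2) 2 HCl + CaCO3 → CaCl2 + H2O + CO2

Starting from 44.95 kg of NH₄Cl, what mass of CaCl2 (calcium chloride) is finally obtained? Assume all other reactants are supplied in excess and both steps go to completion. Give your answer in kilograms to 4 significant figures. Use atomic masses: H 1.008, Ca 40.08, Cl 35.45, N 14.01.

46.63 kg

M(NH4Cl) = 14.01 + 4(1.008) + 35.45 = 53.492 g/mol.
M(CaCl2) = 40.08 + 2(35.45) = 110.98 g/mol.
44.95 kg = 44950 g.
n(NH4Cl) = 44950 / 53.492 = 840.31 mol.
Step 1 gives a 1:1 ratio of NH4Cl to HCl, so n(HCl) = 840.31 mol.
In step 2 the HCl:CaCl2 ratio is 2:1, so n(CaCl2) = 420.16 mol.
Mass of CaCl2 = 420.16 × 110.98 = 46629 g = 46.63 kg.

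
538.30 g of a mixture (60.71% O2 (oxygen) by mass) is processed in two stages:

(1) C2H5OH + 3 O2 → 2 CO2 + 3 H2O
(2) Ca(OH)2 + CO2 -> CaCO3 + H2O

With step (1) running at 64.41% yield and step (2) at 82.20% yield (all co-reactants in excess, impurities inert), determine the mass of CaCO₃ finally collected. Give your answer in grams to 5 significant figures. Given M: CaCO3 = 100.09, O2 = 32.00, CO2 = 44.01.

360.79 g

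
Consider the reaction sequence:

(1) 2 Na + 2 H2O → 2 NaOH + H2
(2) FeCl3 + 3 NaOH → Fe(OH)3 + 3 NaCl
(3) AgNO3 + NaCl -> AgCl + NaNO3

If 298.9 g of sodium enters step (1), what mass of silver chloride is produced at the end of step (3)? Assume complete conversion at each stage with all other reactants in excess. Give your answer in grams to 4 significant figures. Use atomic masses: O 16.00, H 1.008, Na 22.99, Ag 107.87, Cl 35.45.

1863 g

M(Na) = 22.99 g/mol.
M(AgCl) = 107.87 + 35.45 = 143.32 g/mol.
n(Na) = 298.9 / 22.99 = 13.001 mol.
Reaction (1): Na→NaOH ratio 2:2 ⇒ n(NaOH) = 13.001 mol.
Reaction (2): NaOH→NaCl ratio 3:3 ⇒ n(NaCl) = 13.001 mol.
Reaction (3): NaCl→AgCl ratio 1:1 ⇒ n(AgCl) = 13.001 mol.
Mass of AgCl = 13.001 × 143.32 = 1863.3 g.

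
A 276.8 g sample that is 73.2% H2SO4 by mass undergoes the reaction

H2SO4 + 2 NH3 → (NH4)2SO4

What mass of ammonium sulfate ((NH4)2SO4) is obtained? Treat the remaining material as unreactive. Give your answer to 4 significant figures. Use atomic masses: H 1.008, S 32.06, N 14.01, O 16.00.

Mass of pure H2SO4 = 276.8 g × 0.732 = 202.62 g.
M(H2SO4) = 2(1.008) + 32.06 + 4(16.00) = 98.076 g/mol.
M((NH4)2SO4) = 2(14.01) + 8(1.008) + 32.06 + 4(16.00) = 132.144 g/mol.
n(H2SO4) = 202.62 g / 98.076 g/mol = 2.0659 mol.
From the equation the H2SO4:(NH4)2SO4 mole ratio is 1:1, so n((NH4)2SO4) = 2.0659 × 1/1 = 2.0659 mol.
Mass of (NH4)2SO4 = 2.0659 mol × 132.144 g/mol = 273.00 g.

273.0 g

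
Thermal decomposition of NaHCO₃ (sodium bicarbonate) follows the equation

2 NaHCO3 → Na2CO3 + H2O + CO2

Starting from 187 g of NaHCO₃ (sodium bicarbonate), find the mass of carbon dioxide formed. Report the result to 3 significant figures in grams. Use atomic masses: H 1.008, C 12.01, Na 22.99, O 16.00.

49.0 g

M(NaHCO3) = 22.99 + 1.008 + 12.01 + 3(16.00) = 84.008 g/mol.
M(CO2) = 12.01 + 2(16.00) = 44.01 g/mol.
n(NaHCO3) = 187.0 g / 84.008 g/mol = 2.226 mol.
From the equation the NaHCO3:CO2 mole ratio is 2:1, so n(CO2) = 2.226 × 1/2 = 1.113 mol.
Mass of CO2 = 1.113 mol × 44.01 g/mol = 48.98 g.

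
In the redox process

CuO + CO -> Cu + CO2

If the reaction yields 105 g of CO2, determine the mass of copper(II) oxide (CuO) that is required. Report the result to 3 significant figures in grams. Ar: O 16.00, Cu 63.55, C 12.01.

190 g

M(CO2) = 12.01 + 2(16.00) = 44.01 g/mol.
M(CuO) = 63.55 + 16.00 = 79.55 g/mol.
n(CO2) = 105.0 g / 44.01 g/mol = 2.386 mol.
From the equation the CO2:CuO mole ratio is 1:1, so n(CuO) = 2.386 × 1/1 = 2.386 mol.
Mass of CuO = 2.386 mol × 79.55 g/mol = 189.8 g.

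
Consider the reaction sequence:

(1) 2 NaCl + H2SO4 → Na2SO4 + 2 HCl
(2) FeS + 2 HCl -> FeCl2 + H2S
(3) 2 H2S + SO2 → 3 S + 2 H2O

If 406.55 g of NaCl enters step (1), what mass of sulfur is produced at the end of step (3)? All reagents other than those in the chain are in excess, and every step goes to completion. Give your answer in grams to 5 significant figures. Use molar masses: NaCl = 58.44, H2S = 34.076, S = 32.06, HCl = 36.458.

167.27 g

n(NaCl) = 406.55 / 58.44 = 6.95671 mol.
Reaction (1): NaCl→HCl ratio 2:2 ⇒ n(HCl) = 6.95671 mol.
Reaction (2): HCl→H2S ratio 2:1 ⇒ n(H2S) = 3.47835 mol.
Reaction (3): H2S→S ratio 2:3 ⇒ n(S) = 5.21753 mol.
Mass of S = 5.21753 × 32.06 = 167.274 g.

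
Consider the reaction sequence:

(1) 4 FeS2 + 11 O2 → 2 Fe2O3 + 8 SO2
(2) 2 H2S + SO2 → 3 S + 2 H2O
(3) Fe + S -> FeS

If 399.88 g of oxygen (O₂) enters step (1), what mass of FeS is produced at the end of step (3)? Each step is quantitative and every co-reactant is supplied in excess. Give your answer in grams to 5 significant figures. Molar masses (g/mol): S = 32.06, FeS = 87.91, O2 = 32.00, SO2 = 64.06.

2396.8 g

n(O2) = 399.88 / 32.00 = 12.4962 mol.
Reaction (1): O2→SO2 ratio 11:8 ⇒ n(SO2) = 9.08818 mol.
Reaction (2): SO2→S ratio 1:3 ⇒ n(S) = 27.2645 mol.
Reaction (3): S→FeS ratio 1:1 ⇒ n(FeS) = 27.2645 mol.
Mass of FeS = 27.2645 × 87.91 = 2396.83 g.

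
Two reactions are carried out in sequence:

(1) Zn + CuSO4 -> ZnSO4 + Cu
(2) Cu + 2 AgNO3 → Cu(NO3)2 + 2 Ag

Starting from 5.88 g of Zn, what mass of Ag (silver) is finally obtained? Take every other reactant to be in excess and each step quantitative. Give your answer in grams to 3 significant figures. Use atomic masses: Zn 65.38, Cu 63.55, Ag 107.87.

M(Zn) = 65.38 g/mol.
M(Ag) = 107.87 g/mol.
n(Zn) = 5.880 / 65.38 = 0.08994 mol.
Step 1 gives a 1:1 ratio of Zn to Cu, so n(Cu) = 0.08994 mol.
In step 2 the Cu:Ag ratio is 1:2, so n(Ag) = 0.1799 mol.
Mass of Ag = 0.1799 × 107.87 = 19.40 g.

19.4 g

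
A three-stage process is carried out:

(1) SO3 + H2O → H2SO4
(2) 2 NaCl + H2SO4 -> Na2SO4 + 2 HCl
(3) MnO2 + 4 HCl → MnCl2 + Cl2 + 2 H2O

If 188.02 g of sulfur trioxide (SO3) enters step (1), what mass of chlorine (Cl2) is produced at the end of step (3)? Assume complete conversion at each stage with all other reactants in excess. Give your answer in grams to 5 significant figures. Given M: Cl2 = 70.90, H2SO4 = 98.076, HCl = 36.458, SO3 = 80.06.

83.254 g

n(SO3) = 188.02 / 80.06 = 2.34849 mol.
Reaction (1): SO3→H2SO4 ratio 1:1 ⇒ n(H2SO4) = 2.34849 mol.
Reaction (2): H2SO4→HCl ratio 1:2 ⇒ n(HCl) = 4.69698 mol.
Reaction (3): HCl→Cl2 ratio 4:1 ⇒ n(Cl2) = 1.17424 mol.
Mass of Cl2 = 1.17424 × 70.90 = 83.2539 g.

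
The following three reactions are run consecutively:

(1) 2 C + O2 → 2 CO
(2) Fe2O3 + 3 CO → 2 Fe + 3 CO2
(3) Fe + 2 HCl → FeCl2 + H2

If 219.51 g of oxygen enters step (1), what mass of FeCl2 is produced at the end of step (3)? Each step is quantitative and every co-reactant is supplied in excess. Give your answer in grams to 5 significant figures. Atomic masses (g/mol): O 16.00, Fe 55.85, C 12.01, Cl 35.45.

1159.3 g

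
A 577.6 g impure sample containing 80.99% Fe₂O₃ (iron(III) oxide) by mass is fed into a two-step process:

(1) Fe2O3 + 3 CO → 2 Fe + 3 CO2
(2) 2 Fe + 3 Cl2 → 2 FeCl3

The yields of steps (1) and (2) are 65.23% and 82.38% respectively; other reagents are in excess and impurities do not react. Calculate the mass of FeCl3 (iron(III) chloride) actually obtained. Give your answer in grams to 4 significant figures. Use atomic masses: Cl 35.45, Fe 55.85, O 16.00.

510.6 g

Pure Fe2O3 = 577.6 × 0.8099 = 467.80 g.
M(Fe2O3) = 2(55.85) + 3(16.00) = 159.70 g/mol.
M(FeCl3) = 55.85 + 3(35.45) = 162.20 g/mol.
n(Fe2O3) = 467.80 / 159.70 = 2.9292 mol.
Step 1 (Fe2O3:Fe = 1:2): theoretical n(Fe) = 5.8585 mol; at 65.23% yield, n(Fe) = 3.8215 mol.
Step 2 (Fe:FeCl3 = 2:2): theoretical n(FeCl3) = 3.8215 mol, so theoretical mass = 3.8215 × 162.20 = 619.84 g.
At 82.38% yield, actual mass of FeCl3 = 619.84 × 0.8238 = 510.63 g.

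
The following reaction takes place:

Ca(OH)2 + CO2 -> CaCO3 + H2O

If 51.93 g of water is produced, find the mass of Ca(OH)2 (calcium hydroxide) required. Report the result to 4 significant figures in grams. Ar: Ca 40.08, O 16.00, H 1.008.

M(H2O) = 2(1.008) + 16.00 = 18.016 g/mol.
M(Ca(OH)2) = 40.08 + 2(16.00) + 2(1.008) = 74.096 g/mol.
n(H2O) = 51.930 g / 18.016 g/mol = 2.8824 mol.
From the equation the H2O:Ca(OH)2 mole ratio is 1:1, so n(Ca(OH)2) = 2.8824 × 1/1 = 2.8824 mol.
Mass of Ca(OH)2 = 2.8824 mol × 74.096 g/mol = 213.58 g.

213.6 g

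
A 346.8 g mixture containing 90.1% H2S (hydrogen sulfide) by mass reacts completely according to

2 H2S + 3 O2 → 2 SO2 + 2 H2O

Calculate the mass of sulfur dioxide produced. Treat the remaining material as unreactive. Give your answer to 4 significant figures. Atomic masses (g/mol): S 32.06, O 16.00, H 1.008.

587.4 g

Mass of pure H2S = 346.8 g × 0.901 = 312.47 g.
M(H2S) = 2(1.008) + 32.06 = 34.076 g/mol.
M(SO2) = 32.06 + 2(16.00) = 64.06 g/mol.
n(H2S) = 312.47 g / 34.076 g/mol = 9.1697 mol.
From the equation the H2S:SO2 mole ratio is 2:2, so n(SO2) = 9.1697 × 2/2 = 9.1697 mol.
Mass of SO2 = 9.1697 mol × 64.06 g/mol = 587.41 g.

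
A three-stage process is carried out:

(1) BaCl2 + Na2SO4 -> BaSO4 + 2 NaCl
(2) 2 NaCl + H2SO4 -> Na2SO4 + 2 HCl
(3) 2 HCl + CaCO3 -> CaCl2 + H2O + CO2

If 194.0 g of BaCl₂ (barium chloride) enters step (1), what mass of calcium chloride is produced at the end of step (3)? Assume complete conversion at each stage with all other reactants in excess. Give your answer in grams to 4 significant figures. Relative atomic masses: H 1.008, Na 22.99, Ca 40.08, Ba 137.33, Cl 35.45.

103.4 g

M(BaCl2) = 137.33 + 2(35.45) = 208.23 g/mol.
M(CaCl2) = 40.08 + 2(35.45) = 110.98 g/mol.
n(BaCl2) = 194.0 / 208.23 = 0.93166 mol.
Reaction (1): BaCl2→NaCl ratio 1:2 ⇒ n(NaCl) = 1.8633 mol.
Reaction (2): NaCl→HCl ratio 2:2 ⇒ n(HCl) = 1.8633 mol.
Reaction (3): HCl→CaCl2 ratio 2:1 ⇒ n(CaCl2) = 0.93166 mol.
Mass of CaCl2 = 0.93166 × 110.98 = 103.40 g.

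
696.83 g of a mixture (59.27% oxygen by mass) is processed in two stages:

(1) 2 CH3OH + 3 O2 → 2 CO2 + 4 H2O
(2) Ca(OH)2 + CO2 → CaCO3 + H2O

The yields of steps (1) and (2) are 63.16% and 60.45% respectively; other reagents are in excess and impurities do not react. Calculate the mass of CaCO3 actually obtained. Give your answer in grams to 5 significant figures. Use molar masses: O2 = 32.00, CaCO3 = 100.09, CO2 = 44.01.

Pure O2 = 696.83 × 0.5927 = 413.011 g.
n(O2) = 413.011 / 32.00 = 12.9066 mol.
Step 1 (O2:CO2 = 3:2): theoretical n(CO2) = 8.60440 mol; at 63.16% yield, n(CO2) = 5.43454 mol.
Step 2 (CO2:CaCO3 = 1:1): theoretical n(CaCO3) = 5.43454 mol, so theoretical mass = 5.43454 × 100.09 = 543.943 g.
At 60.45% yield, actual mass of CaCO3 = 543.943 × 0.6045 = 328.814 g.

328.81 g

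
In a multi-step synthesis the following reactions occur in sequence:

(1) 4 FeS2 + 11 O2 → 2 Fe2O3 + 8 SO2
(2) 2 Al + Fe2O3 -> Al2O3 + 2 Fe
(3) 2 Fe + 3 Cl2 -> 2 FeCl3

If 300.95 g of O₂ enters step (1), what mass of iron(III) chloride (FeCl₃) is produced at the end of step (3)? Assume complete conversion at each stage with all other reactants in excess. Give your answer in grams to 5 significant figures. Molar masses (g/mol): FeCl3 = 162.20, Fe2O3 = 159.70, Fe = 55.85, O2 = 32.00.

n(O2) = 300.95 / 32.00 = 9.40469 mol.
Reaction (1): O2→Fe2O3 ratio 11:2 ⇒ n(Fe2O3) = 1.70994 mol.
Reaction (2): Fe2O3→Fe ratio 1:2 ⇒ n(Fe) = 3.41989 mol.
Reaction (3): Fe→FeCl3 ratio 2:2 ⇒ n(FeCl3) = 3.41989 mol.
Mass of FeCl3 = 3.41989 × 162.20 = 554.706 g.

554.71 g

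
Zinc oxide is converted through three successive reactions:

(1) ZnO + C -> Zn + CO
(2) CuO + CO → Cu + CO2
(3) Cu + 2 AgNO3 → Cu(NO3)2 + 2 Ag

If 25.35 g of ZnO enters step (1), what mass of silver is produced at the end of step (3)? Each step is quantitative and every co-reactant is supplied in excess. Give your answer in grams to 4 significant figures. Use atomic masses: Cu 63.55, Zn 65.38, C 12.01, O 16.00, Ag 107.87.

M(ZnO) = 65.38 + 16.00 = 81.38 g/mol.
M(Ag) = 107.87 g/mol.
n(ZnO) = 25.35 / 81.38 = 0.31150 mol.
Reaction (1): ZnO→CO ratio 1:1 ⇒ n(CO) = 0.31150 mol.
Reaction (2): CO→Cu ratio 1:1 ⇒ n(Cu) = 0.31150 mol.
Reaction (3): Cu→Ag ratio 1:2 ⇒ n(Ag) = 0.62300 mol.
Mass of Ag = 0.62300 × 107.87 = 67.203 g.

67.20 g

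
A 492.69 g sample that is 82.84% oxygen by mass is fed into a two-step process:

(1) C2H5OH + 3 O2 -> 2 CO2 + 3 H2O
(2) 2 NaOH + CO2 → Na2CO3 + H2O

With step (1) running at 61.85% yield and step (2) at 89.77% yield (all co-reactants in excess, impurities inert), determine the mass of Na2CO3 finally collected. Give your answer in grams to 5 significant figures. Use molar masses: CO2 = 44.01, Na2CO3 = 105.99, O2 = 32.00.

Pure O2 = 492.69 × 0.8284 = 408.144 g.
n(O2) = 408.144 / 32.00 = 12.7545 mol.
Step 1 (O2:CO2 = 3:2): theoretical n(CO2) = 8.50301 mol; at 61.85% yield, n(CO2) = 5.25911 mol.
Step 2 (CO2:Na2CO3 = 1:1): theoretical n(Na2CO3) = 5.25911 mol, so theoretical mass = 5.25911 × 105.99 = 557.413 g.
At 89.77% yield, actual mass of Na2CO3 = 557.413 × 0.8977 = 500.390 g.

500.39 g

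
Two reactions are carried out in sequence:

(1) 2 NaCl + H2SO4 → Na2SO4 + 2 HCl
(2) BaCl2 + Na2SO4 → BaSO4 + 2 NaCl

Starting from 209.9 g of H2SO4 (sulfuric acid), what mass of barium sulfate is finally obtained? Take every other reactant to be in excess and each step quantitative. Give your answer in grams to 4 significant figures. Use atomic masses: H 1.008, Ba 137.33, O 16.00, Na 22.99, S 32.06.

499.5 g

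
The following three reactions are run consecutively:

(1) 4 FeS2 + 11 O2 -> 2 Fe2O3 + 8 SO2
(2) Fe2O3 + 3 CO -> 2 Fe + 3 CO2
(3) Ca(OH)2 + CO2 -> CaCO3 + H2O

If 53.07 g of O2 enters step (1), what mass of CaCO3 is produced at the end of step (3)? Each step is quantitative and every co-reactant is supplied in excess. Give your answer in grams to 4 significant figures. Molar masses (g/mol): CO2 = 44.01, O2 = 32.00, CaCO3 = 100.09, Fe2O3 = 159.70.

90.54 g

n(O2) = 53.07 / 32.00 = 1.6584 mol.
Reaction (1): O2→Fe2O3 ratio 11:2 ⇒ n(Fe2O3) = 0.30153 mol.
Reaction (2): Fe2O3→CO2 ratio 1:3 ⇒ n(CO2) = 0.90460 mol.
Reaction (3): CO2→CaCO3 ratio 1:1 ⇒ n(CaCO3) = 0.90460 mol.
Mass of CaCO3 = 0.90460 × 100.09 = 90.542 g.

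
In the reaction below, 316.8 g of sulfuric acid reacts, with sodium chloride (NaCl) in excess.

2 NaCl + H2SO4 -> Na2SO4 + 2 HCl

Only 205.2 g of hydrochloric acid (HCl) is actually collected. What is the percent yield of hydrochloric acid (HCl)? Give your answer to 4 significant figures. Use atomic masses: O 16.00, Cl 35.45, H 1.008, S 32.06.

87.12 %

M(H2SO4) = 2(1.008) + 32.06 + 4(16.00) = 98.076 g/mol.
M(HCl) = 1.008 + 35.45 = 36.458 g/mol.
n(H2SO4) = 316.80 g / 98.076 g/mol = 3.2301 mol.
From the equation the H2SO4:HCl mole ratio is 1:2, so n(HCl) = 3.2301 × 2/1 = 6.4603 mol.
Mass of HCl = 6.4603 mol × 36.458 g/mol = 235.53 g.
This is the theoretical yield. Percent yield = 205.2 g / 235.53 g × 100% = 87.123%.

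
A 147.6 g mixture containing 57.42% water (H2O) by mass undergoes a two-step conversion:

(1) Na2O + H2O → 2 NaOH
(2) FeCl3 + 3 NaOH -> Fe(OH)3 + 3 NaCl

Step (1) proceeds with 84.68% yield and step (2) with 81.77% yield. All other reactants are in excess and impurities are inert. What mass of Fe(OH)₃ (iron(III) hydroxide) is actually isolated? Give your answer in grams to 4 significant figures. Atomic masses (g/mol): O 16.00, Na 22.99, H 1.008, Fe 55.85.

232.1 g

Pure H2O = 147.6 × 0.5742 = 84.752 g.
M(H2O) = 2(1.008) + 16.00 = 18.016 g/mol.
M(Fe(OH)3) = 55.85 + 3(16.00) + 3(1.008) = 106.874 g/mol.
n(H2O) = 84.752 / 18.016 = 4.7043 mol.
Step 1 (H2O:NaOH = 1:2): theoretical n(NaOH) = 9.4085 mol; at 84.68% yield, n(NaOH) = 7.9671 mol.
Step 2 (NaOH:Fe(OH)3 = 3:1): theoretical n(Fe(OH)3) = 2.6557 mol, so theoretical mass = 2.6557 × 106.874 = 283.83 g.
At 81.77% yield, actual mass of Fe(OH)3 = 283.83 × 0.8177 = 232.08 g.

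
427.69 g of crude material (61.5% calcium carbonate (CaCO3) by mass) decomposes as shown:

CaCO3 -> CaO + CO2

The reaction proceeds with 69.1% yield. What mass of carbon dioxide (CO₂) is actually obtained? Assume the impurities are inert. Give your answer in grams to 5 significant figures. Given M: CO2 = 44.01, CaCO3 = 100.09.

79.918 g

Pure CaCO3 available = 427.69 g × 0.615 = 263.029 g.
n(CaCO3) = 263.029 g / 100.09 g/mol = 2.62793 mol.
From the equation the CaCO3:CO2 mole ratio is 1:1, so n(CO2) = 2.62793 × 1/1 = 2.62793 mol.
Mass of CO2 = 2.62793 mol × 44.01 g/mol = 115.655 g.
Actual mass collected = 115.655 g × 0.691 = 79.9177 g.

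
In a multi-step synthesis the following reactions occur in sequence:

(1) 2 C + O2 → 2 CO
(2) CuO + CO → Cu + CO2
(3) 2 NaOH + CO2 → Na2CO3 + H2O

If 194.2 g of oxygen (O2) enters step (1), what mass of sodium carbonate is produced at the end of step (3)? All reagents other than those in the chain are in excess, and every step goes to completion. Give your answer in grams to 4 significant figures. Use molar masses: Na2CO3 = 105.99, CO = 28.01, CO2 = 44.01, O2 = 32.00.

n(O2) = 194.2 / 32.00 = 6.0687 mol.
Reaction (1): O2→CO ratio 1:2 ⇒ n(CO) = 12.137 mol.
Reaction (2): CO→CO2 ratio 1:1 ⇒ n(CO2) = 12.137 mol.
Reaction (3): CO2→Na2CO3 ratio 1:1 ⇒ n(Na2CO3) = 12.137 mol.
Mass of Na2CO3 = 12.137 × 105.99 = 1286.5 g.

1286 g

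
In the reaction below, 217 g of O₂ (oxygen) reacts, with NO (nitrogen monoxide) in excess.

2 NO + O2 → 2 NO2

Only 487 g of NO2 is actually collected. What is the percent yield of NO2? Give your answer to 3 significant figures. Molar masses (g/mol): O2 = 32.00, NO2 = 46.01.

78.0 %

n(O2) = 217.0 g / 32.00 g/mol = 6.781 mol.
From the equation the O2:NO2 mole ratio is 1:2, so n(NO2) = 6.781 × 2/1 = 13.56 mol.
Mass of NO2 = 13.56 mol × 46.01 g/mol = 624.0 g.
This is the theoretical yield. Percent yield = 487 g / 624.0 g × 100% = 78.04%.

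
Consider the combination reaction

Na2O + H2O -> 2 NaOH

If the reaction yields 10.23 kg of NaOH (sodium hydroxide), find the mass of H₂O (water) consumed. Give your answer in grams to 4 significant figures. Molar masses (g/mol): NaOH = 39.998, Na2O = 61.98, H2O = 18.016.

2304 g

Convert: 10.23 kg = 10230 g.
n(NaOH) = 10230 g / 39.998 g/mol = 255.76 mol.
From the equation the NaOH:H2O mole ratio is 2:1, so n(H2O) = 255.76 × 1/2 = 127.88 mol.
Mass of H2O = 127.88 mol × 18.016 g/mol = 2303.9 g.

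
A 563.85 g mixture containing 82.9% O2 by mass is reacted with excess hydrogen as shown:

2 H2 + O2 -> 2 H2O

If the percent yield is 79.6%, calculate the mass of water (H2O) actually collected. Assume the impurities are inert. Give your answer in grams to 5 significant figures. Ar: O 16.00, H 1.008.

418.96 g

Pure O2 available = 563.85 g × 0.829 = 467.432 g.
M(O2) = 2(16.00) = 32.00 g/mol.
M(H2O) = 2(1.008) + 16.00 = 18.016 g/mol.
n(O2) = 467.432 g / 32.00 g/mol = 14.6072 mol.
From the equation the O2:H2O mole ratio is 1:2, so n(H2O) = 14.6072 × 2/1 = 29.2145 mol.
Mass of H2O = 29.2145 mol × 18.016 g/mol = 526.328 g.
Actual mass collected = 526.328 g × 0.796 = 418.957 g.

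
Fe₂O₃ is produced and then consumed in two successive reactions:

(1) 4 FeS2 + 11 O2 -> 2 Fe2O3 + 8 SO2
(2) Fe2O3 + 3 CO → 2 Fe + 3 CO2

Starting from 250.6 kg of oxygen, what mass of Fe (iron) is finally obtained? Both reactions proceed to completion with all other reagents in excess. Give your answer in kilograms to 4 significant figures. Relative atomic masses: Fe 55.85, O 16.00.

M(O2) = 2(16.00) = 32.00 g/mol.
M(Fe) = 55.85 g/mol.
250.6 kg = 250600 g.
n(O2) = 250600 / 32.00 = 7831.2 mol.
Step 1 gives a 11:2 ratio of O2 to Fe2O3, so n(Fe2O3) = 1423.9 mol.
In step 2 the Fe2O3:Fe ratio is 1:2, so n(Fe) = 2847.7 mol.
Mass of Fe = 2847.7 × 55.85 = 159050 g = 159.0 kg.

159.0 kg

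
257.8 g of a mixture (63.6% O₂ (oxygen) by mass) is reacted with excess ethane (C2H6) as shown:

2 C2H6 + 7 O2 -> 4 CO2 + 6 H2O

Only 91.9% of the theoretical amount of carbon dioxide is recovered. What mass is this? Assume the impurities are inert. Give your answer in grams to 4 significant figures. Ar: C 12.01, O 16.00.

Pure O2 available = 257.8 g × 0.636 = 163.96 g.
M(O2) = 2(16.00) = 32.00 g/mol.
M(CO2) = 12.01 + 2(16.00) = 44.01 g/mol.
n(O2) = 163.96 g / 32.00 g/mol = 5.1238 mol.
From the equation the O2:CO2 mole ratio is 7:4, so n(CO2) = 5.1238 × 4/7 = 2.9279 mol.
Mass of CO2 = 2.9279 mol × 44.01 g/mol = 128.86 g.
Actual mass collected = 128.86 g × 0.919 = 118.42 g.

118.4 g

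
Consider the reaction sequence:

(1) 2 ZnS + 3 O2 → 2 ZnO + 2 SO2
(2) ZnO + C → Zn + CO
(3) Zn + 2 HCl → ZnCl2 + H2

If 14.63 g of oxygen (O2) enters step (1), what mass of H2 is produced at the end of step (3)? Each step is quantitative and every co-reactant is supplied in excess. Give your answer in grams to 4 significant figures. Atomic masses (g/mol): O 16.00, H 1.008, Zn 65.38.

0.6145 g

M(O2) = 2(16.00) = 32.00 g/mol.
M(H2) = 2(1.008) = 2.016 g/mol.
n(O2) = 14.63 / 32.00 = 0.45719 mol.
Reaction (1): O2→ZnO ratio 3:2 ⇒ n(ZnO) = 0.30479 mol.
Reaction (2): ZnO→Zn ratio 1:1 ⇒ n(Zn) = 0.30479 mol.
Reaction (3): Zn→H2 ratio 1:1 ⇒ n(H2) = 0.30479 mol.
Mass of H2 = 0.30479 × 2.016 = 0.61446 g.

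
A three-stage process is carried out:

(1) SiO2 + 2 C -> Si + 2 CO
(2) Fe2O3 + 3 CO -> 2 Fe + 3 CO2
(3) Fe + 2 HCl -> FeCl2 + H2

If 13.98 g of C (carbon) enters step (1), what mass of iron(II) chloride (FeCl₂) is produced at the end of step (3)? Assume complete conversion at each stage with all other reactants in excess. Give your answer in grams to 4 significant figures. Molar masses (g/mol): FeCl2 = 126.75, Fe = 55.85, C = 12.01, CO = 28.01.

n(C) = 13.98 / 12.01 = 1.1640 mol.
Reaction (1): C→CO ratio 2:2 ⇒ n(CO) = 1.1640 mol.
Reaction (2): CO→Fe ratio 3:2 ⇒ n(Fe) = 0.77602 mol.
Reaction (3): Fe→FeCl2 ratio 1:1 ⇒ n(FeCl2) = 0.77602 mol.
Mass of FeCl2 = 0.77602 × 126.75 = 98.361 g.

98.36 g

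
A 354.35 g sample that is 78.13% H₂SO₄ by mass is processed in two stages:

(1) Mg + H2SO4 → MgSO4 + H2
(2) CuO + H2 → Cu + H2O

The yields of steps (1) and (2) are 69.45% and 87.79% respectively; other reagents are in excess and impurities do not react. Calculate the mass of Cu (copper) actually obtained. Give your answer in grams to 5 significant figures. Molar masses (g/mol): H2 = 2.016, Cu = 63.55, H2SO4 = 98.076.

109.38 g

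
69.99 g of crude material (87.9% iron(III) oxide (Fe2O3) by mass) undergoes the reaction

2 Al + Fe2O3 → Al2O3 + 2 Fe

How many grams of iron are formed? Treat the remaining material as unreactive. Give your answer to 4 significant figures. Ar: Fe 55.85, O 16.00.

Mass of pure Fe2O3 = 69.99 g × 0.879 = 61.521 g.
M(Fe2O3) = 2(55.85) + 3(16.00) = 159.70 g/mol.
M(Fe) = 55.85 g/mol.
n(Fe2O3) = 61.521 g / 159.70 g/mol = 0.38523 mol.
From the equation the Fe2O3:Fe mole ratio is 1:2, so n(Fe) = 0.38523 × 2/1 = 0.77046 mol.
Mass of Fe = 0.77046 mol × 55.85 g/mol = 43.030 g.

43.03 g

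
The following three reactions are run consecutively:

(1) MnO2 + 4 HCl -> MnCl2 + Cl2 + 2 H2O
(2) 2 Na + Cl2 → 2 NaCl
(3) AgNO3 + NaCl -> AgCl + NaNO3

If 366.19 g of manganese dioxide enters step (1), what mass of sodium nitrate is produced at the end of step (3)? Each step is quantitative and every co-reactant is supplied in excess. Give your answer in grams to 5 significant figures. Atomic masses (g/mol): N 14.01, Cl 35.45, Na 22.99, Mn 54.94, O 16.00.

716.04 g

M(MnO2) = 54.94 + 2(16.00) = 86.94 g/mol.
M(NaNO3) = 22.99 + 14.01 + 3(16.00) = 85.00 g/mol.
n(MnO2) = 366.19 / 86.94 = 4.21199 mol.
Reaction (1): MnO2→Cl2 ratio 1:1 ⇒ n(Cl2) = 4.21199 mol.
Reaction (2): Cl2→NaCl ratio 1:2 ⇒ n(NaCl) = 8.42397 mol.
Reaction (3): NaCl→NaNO3 ratio 1:1 ⇒ n(NaNO3) = 8.42397 mol.
Mass of NaNO3 = 8.42397 × 85.00 = 716.037 g.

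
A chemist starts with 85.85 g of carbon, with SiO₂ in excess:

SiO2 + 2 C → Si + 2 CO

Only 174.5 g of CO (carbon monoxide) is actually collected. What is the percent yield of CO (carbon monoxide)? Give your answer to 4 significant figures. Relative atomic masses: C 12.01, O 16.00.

M(C) = 12.01 g/mol.
M(CO) = 12.01 + 16.00 = 28.01 g/mol.
n(C) = 85.850 g / 12.01 g/mol = 7.1482 mol.
From the equation the C:CO mole ratio is 2:2, so n(CO) = 7.1482 × 2/2 = 7.1482 mol.
Mass of CO = 7.1482 mol × 28.01 g/mol = 200.22 g.
This is the theoretical yield. Percent yield = 174.5 g / 200.22 g × 100% = 87.154%.

87.15 %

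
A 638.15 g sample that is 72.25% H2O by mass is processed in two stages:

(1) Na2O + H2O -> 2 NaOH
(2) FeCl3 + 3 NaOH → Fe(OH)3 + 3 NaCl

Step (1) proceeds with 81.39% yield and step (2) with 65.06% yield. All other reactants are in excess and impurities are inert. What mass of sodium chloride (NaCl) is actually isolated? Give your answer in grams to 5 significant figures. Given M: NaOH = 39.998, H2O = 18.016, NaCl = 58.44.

1583.9 g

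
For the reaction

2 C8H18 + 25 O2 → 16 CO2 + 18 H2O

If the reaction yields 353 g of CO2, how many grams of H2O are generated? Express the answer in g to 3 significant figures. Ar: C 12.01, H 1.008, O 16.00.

163 g

M(CO2) = 12.01 + 2(16.00) = 44.01 g/mol.
M(H2O) = 2(1.008) + 16.00 = 18.016 g/mol.
n(CO2) = 353.0 g / 44.01 g/mol = 8.021 mol.
From the equation the CO2:H2O mole ratio is 16:18, so n(H2O) = 8.021 × 18/16 = 9.024 mol.
Mass of H2O = 9.024 mol × 18.016 g/mol = 162.6 g.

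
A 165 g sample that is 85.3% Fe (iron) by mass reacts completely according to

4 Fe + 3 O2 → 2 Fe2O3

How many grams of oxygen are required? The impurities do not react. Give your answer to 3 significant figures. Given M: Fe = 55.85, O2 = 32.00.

Mass of pure Fe = 165 g × 0.853 = 140.7 g.
n(Fe) = 140.7 g / 55.85 g/mol = 2.520 mol.
From the equation the Fe:O2 mole ratio is 4:3, so n(O2) = 2.520 × 3/4 = 1.890 mol.
Mass of O2 = 1.890 mol × 32.00 g/mol = 60.48 g.

60.5 g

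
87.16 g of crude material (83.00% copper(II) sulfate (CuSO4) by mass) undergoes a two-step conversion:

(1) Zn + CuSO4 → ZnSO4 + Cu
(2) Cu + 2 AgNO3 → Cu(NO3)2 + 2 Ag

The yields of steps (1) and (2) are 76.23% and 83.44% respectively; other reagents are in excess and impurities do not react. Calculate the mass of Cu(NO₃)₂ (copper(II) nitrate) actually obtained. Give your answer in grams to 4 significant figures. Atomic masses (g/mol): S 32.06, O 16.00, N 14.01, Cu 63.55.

54.08 g

Pure CuSO4 = 87.16 × 0.8300 = 72.343 g.
M(CuSO4) = 63.55 + 32.06 + 4(16.00) = 159.61 g/mol.
M(Cu(NO3)2) = 63.55 + 2(14.01) + 6(16.00) = 187.57 g/mol.
n(CuSO4) = 72.343 / 159.61 = 0.45325 mol.
Step 1 (CuSO4:Cu = 1:1): theoretical n(Cu) = 0.45325 mol; at 76.23% yield, n(Cu) = 0.34551 mol.
Step 2 (Cu:Cu(NO3)2 = 1:1): theoretical n(Cu(NO3)2) = 0.34551 mol, so theoretical mass = 0.34551 × 187.57 = 64.807 g.
At 83.44% yield, actual mass of Cu(NO3)2 = 64.807 × 0.8344 = 54.075 g.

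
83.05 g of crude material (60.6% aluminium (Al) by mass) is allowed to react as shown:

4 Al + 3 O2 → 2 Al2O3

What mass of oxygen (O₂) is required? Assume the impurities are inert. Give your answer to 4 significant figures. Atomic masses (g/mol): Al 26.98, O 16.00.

Mass of pure Al = 83.05 g × 0.606 = 50.328 g.
M(Al) = 26.98 g/mol.
M(O2) = 2(16.00) = 32.00 g/mol.
n(Al) = 50.328 g / 26.98 g/mol = 1.8654 mol.
From the equation the Al:O2 mole ratio is 4:3, so n(O2) = 1.8654 × 3/4 = 1.3990 mol.
Mass of O2 = 1.3990 mol × 32.00 g/mol = 44.769 g.

44.77 g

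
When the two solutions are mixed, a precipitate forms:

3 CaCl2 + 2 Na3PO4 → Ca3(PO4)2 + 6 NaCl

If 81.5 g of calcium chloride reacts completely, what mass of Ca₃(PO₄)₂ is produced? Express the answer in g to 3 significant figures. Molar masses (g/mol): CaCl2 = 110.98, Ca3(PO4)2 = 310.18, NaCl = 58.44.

n(CaCl2) = 81.50 g / 110.98 g/mol = 0.7344 mol.
From the equation the CaCl2:Ca3(PO4)2 mole ratio is 3:1, so n(Ca3(PO4)2) = 0.7344 × 1/3 = 0.2448 mol.
Mass of Ca3(PO4)2 = 0.2448 mol × 310.18 g/mol = 75.93 g.

75.9 g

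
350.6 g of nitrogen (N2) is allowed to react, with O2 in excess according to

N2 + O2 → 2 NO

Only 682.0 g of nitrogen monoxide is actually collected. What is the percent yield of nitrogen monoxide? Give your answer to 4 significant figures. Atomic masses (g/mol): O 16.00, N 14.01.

M(N2) = 2(14.01) = 28.02 g/mol.
M(NO) = 14.01 + 16.00 = 30.01 g/mol.
n(N2) = 350.60 g / 28.02 g/mol = 12.512 mol.
From the equation the N2:NO mole ratio is 1:2, so n(NO) = 12.512 × 2/1 = 25.025 mol.
Mass of NO = 25.025 mol × 30.01 g/mol = 751.00 g.
This is the theoretical yield. Percent yield = 682.0 g / 751.00 g × 100% = 90.812%.

90.81 %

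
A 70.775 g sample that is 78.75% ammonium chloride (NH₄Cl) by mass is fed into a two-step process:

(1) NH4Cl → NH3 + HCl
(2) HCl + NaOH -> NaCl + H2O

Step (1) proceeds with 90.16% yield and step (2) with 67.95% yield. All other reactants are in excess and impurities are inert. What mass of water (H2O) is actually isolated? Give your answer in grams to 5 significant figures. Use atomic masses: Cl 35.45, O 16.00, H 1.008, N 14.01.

11.500 g

Pure NH4Cl = 70.775 × 0.7875 = 55.7353 g.
M(NH4Cl) = 14.01 + 4(1.008) + 35.45 = 53.492 g/mol.
M(H2O) = 2(1.008) + 16.00 = 18.016 g/mol.
n(NH4Cl) = 55.7353 / 53.492 = 1.04194 mol.
Step 1 (NH4Cl:HCl = 1:1): theoretical n(HCl) = 1.04194 mol; at 90.16% yield, n(HCl) = 0.939411 mol.
Step 2 (HCl:H2O = 1:1): theoretical n(H2O) = 0.939411 mol, so theoretical mass = 0.939411 × 18.016 = 16.9244 g.
At 67.95% yield, actual mass of H2O = 16.9244 × 0.6795 = 11.5001 g.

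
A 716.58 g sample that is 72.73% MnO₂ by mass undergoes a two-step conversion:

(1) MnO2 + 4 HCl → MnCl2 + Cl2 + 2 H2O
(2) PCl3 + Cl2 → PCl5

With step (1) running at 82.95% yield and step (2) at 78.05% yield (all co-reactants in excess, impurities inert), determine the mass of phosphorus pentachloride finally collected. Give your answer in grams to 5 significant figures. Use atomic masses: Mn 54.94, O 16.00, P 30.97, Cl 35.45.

808.11 g

Pure MnO2 = 716.58 × 0.7273 = 521.169 g.
M(MnO2) = 54.94 + 2(16.00) = 86.94 g/mol.
M(PCl5) = 30.97 + 5(35.45) = 208.22 g/mol.
n(MnO2) = 521.169 / 86.94 = 5.99458 mol.
Step 1 (MnO2:Cl2 = 1:1): theoretical n(Cl2) = 5.99458 mol; at 82.95% yield, n(Cl2) = 4.97250 mol.
Step 2 (Cl2:PCl5 = 1:1): theoretical n(PCl5) = 4.97250 mol, so theoretical mass = 4.97250 × 208.22 = 1035.37 g.
At 78.05% yield, actual mass of PCl5 = 1035.37 × 0.7805 = 808.110 g.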